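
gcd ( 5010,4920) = 30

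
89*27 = 2403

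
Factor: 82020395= 5^1 * 67^1*244837^1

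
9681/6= 1613  +  1/2  =  1613.50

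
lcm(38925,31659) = 2374425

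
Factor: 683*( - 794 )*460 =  - 2^3*5^1*23^1*397^1*683^1 = -249458920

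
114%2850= 114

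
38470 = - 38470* ( - 1 ) 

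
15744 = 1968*8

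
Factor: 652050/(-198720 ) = - 105/32=   -2^( - 5)*3^1*  5^1 *7^1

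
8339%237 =44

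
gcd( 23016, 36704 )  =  8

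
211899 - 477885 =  - 265986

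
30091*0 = 0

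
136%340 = 136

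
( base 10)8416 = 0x20e0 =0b10000011100000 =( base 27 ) bej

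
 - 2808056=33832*( - 83 )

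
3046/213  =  3046/213 = 14.30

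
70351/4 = 17587 + 3/4 = 17587.75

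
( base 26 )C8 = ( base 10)320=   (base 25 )CK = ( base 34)9e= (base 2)101000000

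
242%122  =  120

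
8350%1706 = 1526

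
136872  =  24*5703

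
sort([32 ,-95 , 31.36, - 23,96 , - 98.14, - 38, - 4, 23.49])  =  [ - 98.14, - 95, - 38, - 23, - 4, 23.49, 31.36, 32, 96 ]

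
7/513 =7/513 = 0.01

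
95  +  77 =172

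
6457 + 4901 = 11358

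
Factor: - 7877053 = - 7877053^1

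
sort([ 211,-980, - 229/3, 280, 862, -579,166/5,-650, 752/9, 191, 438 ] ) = [- 980, - 650, - 579,-229/3, 166/5, 752/9 , 191, 211, 280, 438, 862] 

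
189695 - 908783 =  - 719088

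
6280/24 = 785/3 = 261.67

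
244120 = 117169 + 126951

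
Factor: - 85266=  -  2^1*3^3*1579^1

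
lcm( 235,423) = 2115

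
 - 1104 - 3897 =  - 5001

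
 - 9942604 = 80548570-90491174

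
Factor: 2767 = 2767^1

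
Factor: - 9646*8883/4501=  - 12240774/643 = - 2^1*3^3*7^1*13^1*47^1 *53^1*643^( - 1)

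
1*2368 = 2368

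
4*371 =1484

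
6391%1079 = 996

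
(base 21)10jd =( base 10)9673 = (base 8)22711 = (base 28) C9D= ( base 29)beg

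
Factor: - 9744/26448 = - 7/19 = -7^1*19^ ( - 1)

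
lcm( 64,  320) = 320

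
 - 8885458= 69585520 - 78470978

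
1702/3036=37/66 = 0.56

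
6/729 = 2/243 = 0.01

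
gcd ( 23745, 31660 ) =7915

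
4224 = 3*1408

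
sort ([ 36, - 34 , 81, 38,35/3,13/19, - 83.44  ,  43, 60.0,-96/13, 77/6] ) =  [-83.44,-34 ,-96/13,13/19,35/3 , 77/6,  36,38, 43, 60.0,81] 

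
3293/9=365  +  8/9 =365.89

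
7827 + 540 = 8367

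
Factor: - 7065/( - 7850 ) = 9/10 = 2^( - 1 )*3^2*5^ ( - 1 ) 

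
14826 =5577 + 9249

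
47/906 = 47/906 = 0.05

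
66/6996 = 1/106 = 0.01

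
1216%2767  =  1216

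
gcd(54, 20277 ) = 27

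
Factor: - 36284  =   - 2^2 *47^1*193^1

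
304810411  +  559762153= 864572564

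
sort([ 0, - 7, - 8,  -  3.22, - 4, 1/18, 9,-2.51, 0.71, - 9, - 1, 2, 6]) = [ - 9, - 8, - 7, - 4, - 3.22,  -  2.51, - 1, 0,1/18,0.71, 2, 6,  9 ]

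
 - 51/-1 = 51/1 = 51.00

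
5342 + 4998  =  10340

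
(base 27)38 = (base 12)75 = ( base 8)131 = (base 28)35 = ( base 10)89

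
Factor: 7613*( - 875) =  - 6661375 = -  5^3*7^1*23^1*331^1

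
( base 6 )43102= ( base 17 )1355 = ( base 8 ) 13356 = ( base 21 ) d6b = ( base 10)5870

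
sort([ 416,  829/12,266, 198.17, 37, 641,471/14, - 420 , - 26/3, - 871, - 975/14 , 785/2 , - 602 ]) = [ -871, -602, - 420, - 975/14, - 26/3,  471/14  ,  37, 829/12, 198.17 , 266,785/2 , 416,641]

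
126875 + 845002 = 971877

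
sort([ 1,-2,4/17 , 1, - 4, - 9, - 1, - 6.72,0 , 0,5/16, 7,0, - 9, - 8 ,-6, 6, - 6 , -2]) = [ - 9, - 9 , - 8, - 6.72 ,  -  6, - 6, - 4,  -  2, - 2, - 1, 0, 0,  0, 4/17,5/16, 1, 1, 6, 7]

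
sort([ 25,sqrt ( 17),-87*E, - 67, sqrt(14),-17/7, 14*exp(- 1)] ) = [ - 87*E,-67,-17/7,sqrt( 14), sqrt(17 ),14*exp(-1), 25]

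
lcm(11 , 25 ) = 275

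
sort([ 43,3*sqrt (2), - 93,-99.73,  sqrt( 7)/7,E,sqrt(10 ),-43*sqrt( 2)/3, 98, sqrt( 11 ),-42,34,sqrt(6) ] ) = [ - 99.73, - 93, - 42, - 43*sqrt( 2)/3,sqrt( 7)/7,  sqrt( 6 ), E,sqrt(10 ), sqrt( 11 ) , 3*sqrt(2 ),  34,43, 98 ] 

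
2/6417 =2/6417 = 0.00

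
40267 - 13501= 26766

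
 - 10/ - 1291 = 10/1291  =  0.01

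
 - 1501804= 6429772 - 7931576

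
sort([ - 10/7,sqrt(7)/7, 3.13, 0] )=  [ - 10/7,0,  sqrt( 7 )/7, 3.13 ]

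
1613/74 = 21  +  59/74 = 21.80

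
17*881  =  14977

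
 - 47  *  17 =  - 799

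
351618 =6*58603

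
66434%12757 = 2649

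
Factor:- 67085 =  -5^1 * 13417^1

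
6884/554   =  3442/277 =12.43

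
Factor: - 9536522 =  - 2^1  *  113^1 * 42197^1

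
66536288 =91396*728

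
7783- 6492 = 1291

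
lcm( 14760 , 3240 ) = 132840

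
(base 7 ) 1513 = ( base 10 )598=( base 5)4343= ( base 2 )1001010110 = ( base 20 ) 19I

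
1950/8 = 243 + 3/4 =243.75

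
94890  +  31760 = 126650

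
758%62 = 14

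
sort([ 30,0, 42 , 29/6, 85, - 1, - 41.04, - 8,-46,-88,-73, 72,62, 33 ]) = [ - 88,-73, -46,-41.04, - 8, - 1, 0,29/6, 30, 33,42, 62, 72,  85 ]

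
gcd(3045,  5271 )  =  21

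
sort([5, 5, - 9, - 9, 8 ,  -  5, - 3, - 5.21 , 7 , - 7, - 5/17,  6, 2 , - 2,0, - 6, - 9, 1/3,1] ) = [ -9, - 9, - 9,-7,  -  6,-5.21, - 5,-3, - 2, - 5/17 , 0,1/3,  1,2 , 5, 5, 6, 7 , 8]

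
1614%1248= 366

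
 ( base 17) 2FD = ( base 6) 3530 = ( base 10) 846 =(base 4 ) 31032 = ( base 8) 1516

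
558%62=0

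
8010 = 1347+6663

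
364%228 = 136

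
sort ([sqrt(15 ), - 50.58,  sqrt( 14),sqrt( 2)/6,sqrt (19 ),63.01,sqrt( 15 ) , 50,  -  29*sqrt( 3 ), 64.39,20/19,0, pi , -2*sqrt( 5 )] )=[ - 50.58,-29*sqrt(3) ,  -  2 *sqrt( 5) , 0, sqrt( 2 ) /6, 20/19,pi  ,  sqrt( 14 ),sqrt( 15 ),sqrt( 15 ) , sqrt( 19 ), 50, 63.01,64.39 ]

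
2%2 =0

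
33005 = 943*35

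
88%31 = 26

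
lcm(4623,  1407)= 32361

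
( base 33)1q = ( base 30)1t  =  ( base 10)59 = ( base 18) 35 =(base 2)111011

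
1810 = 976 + 834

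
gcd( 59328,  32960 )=6592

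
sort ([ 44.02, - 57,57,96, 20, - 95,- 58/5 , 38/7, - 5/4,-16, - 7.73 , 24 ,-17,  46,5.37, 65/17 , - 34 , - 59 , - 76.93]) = [  -  95, - 76.93, - 59, - 57 ,  -  34,-17 , - 16, - 58/5, - 7.73, - 5/4, 65/17, 5.37,38/7,  20 , 24,44.02,46,  57,96 ]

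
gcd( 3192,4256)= 1064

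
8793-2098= 6695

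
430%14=10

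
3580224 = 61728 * 58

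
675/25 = 27 = 27.00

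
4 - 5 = - 1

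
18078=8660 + 9418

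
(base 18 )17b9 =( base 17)1BCB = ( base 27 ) bai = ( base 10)8307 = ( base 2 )10000001110011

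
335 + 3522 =3857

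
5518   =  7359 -1841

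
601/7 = 85 + 6/7 = 85.86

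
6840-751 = 6089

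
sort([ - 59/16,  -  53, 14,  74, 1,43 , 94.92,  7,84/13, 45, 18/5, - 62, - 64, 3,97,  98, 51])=[  -  64,  -  62,  -  53, - 59/16,1,3, 18/5, 84/13,7,14, 43 , 45, 51,  74,94.92,97,98 ] 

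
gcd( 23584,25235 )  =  1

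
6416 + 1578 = 7994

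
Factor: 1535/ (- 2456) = -2^(-3 ) * 5^1  =  - 5/8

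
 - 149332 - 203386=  - 352718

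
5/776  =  5/776 = 0.01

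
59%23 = 13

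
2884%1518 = 1366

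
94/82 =1 + 6/41 = 1.15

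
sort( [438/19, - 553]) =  [- 553,438/19 ]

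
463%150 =13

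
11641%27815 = 11641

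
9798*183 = 1793034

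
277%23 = 1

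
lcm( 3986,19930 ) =19930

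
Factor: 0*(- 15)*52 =0^1  =  0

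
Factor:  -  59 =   -  59^1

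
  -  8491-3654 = - 12145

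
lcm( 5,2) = 10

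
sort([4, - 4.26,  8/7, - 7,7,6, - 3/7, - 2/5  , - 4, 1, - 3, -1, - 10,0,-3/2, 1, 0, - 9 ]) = [ -10, - 9, - 7, - 4.26,-4, - 3, - 3/2, - 1, - 3/7, - 2/5, 0, 0,  1, 1,8/7, 4 , 6,7]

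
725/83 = 8+61/83 = 8.73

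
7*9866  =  69062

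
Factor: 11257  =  11257^1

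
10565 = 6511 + 4054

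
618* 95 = 58710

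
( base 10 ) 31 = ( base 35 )V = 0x1F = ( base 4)133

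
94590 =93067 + 1523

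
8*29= 232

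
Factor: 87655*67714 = 2^1*5^1*47^1 *373^1*33857^1 =5935470670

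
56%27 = 2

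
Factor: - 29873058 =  - 2^1*3^1 * 743^1 * 6701^1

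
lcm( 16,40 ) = 80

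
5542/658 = 2771/329 = 8.42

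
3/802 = 3/802= 0.00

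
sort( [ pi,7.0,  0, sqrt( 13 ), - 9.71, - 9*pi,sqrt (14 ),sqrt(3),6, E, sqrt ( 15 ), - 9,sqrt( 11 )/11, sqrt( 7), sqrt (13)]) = [ - 9*pi, - 9.71, - 9, 0, sqrt(11)/11, sqrt(3 ),sqrt(7 ), E,  pi, sqrt( 13)  ,  sqrt( 13), sqrt( 14),sqrt( 15) , 6, 7.0]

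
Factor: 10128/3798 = 8/3 =2^3*3^(  -  1)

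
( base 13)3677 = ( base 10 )7703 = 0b1111000010111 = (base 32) 7gn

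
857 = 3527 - 2670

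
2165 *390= 844350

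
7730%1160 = 770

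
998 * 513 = 511974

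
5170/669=5170/669 = 7.73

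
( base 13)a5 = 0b10000111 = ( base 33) 43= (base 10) 135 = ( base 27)50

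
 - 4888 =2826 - 7714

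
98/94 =1+ 2/47 = 1.04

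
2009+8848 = 10857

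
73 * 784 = 57232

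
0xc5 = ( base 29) 6N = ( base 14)101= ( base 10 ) 197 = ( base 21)98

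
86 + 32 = 118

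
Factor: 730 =2^1*5^1*73^1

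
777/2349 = 259/783 = 0.33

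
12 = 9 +3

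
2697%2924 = 2697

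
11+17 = 28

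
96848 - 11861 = 84987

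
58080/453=128+32/151 = 128.21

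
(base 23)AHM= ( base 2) 1011001000111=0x1647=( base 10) 5703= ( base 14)2115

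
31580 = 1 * 31580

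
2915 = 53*55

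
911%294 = 29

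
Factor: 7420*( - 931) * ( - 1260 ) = 2^4 * 3^2 * 5^2 * 7^4 * 19^1*53^1= 8704105200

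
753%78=51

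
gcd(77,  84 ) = 7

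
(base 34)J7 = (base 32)kd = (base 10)653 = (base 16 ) 28d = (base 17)247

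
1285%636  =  13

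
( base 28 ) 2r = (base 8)123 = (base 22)3H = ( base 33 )2h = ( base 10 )83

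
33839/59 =573 + 32/59 = 573.54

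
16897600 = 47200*358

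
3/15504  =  1/5168 = 0.00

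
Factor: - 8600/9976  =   - 25/29 = - 5^2*29^ ( - 1) 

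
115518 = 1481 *78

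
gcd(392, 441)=49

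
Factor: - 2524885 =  - 5^1*11^1 * 29^1 *1583^1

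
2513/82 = 30 + 53/82= 30.65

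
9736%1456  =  1000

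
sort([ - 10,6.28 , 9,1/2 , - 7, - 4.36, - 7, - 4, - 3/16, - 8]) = [ - 10, - 8, - 7, - 7, - 4.36, - 4,-3/16,1/2, 6.28, 9]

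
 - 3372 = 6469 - 9841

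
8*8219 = 65752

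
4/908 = 1/227 = 0.00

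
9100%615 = 490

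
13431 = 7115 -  - 6316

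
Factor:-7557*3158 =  - 2^1*3^1*11^1*229^1 * 1579^1 = - 23865006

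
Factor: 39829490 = 2^1*5^1*67^1*59447^1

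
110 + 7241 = 7351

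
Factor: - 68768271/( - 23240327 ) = 3^5*13^1*23^( - 1)*97^( - 1 )* 947^( - 1 ) * 1979^1 = 6251661/2112757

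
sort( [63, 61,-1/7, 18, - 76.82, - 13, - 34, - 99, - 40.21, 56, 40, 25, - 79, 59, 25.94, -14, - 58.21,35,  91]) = [ - 99,-79, - 76.82, - 58.21, - 40.21,-34, - 14, - 13, - 1/7, 18,25, 25.94,35, 40, 56, 59,61,63 , 91]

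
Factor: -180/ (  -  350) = 18/35 = 2^1*3^2 * 5^(  -  1 )*7^( - 1 )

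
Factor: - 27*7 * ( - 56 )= 2^3 * 3^3*7^2 = 10584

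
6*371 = 2226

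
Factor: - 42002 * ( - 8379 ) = 2^1  *3^2*7^2*19^1*21001^1 = 351934758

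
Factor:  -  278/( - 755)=2^1*5^( - 1) * 139^1*151^( - 1)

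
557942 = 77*7246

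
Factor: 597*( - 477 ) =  - 3^3 *53^1*199^1 = -284769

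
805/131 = 6  +  19/131 = 6.15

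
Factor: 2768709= 3^1 *109^1 * 8467^1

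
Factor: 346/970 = 173/485 =5^( - 1 )*97^( - 1) * 173^1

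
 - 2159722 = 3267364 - 5427086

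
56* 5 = 280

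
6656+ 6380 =13036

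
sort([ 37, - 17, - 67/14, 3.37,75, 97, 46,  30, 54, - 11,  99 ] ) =[ - 17, - 11, - 67/14, 3.37,30,37 , 46, 54 , 75, 97,  99] 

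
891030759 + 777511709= 1668542468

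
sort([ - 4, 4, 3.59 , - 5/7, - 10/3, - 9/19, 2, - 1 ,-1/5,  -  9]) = [-9,-4,-10/3, - 1, - 5/7, - 9/19,  -  1/5,2,3.59,4 ]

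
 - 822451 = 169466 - 991917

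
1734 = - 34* ( - 51)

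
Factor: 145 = 5^1 * 29^1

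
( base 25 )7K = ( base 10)195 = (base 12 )143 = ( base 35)5k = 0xc3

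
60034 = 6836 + 53198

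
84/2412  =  7/201 =0.03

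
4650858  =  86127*54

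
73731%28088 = 17555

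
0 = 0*178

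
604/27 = 22 +10/27 = 22.37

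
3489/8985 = 1163/2995 = 0.39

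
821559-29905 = 791654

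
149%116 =33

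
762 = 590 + 172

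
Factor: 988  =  2^2 * 13^1*19^1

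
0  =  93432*0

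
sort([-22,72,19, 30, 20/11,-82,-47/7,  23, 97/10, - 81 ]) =[-82, - 81,- 22,  -  47/7, 20/11, 97/10, 19,  23,30,72 ]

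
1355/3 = 451  +  2/3 = 451.67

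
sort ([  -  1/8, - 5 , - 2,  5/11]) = [ -5, - 2, - 1/8, 5/11 ] 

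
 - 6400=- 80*80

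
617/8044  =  617/8044 = 0.08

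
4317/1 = 4317 = 4317.00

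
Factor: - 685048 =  - 2^3  *  7^1*13^1*941^1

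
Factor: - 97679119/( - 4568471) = 191^1*511409^1*4568471^( - 1 ) 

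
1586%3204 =1586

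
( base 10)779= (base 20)1IJ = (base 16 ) 30B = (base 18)275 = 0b1100001011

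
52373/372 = 140 + 293/372  =  140.79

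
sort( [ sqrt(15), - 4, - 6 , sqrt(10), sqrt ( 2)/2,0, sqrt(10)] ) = [ - 6 ,-4,0,sqrt( 2)/2,sqrt(10 ),sqrt(10),sqrt( 15 )]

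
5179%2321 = 537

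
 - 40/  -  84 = 10/21 = 0.48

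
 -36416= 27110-63526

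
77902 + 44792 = 122694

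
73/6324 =73/6324 = 0.01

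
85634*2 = 171268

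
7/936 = 7/936=0.01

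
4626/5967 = 514/663 = 0.78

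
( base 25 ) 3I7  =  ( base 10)2332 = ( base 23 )499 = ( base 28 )2r8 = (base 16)91c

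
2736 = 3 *912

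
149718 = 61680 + 88038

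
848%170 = 168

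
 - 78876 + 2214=  -  76662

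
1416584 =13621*104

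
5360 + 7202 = 12562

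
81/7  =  81/7=11.57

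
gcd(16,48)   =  16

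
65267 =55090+10177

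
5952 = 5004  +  948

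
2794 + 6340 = 9134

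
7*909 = 6363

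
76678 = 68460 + 8218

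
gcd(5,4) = 1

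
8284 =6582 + 1702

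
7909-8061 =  - 152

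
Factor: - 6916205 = - 5^1*659^1*2099^1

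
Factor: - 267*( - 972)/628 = 64881/157  =  3^6*89^1*157^( -1) 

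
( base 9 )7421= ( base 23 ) A6I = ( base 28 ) 6qe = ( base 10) 5446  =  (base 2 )1010101000110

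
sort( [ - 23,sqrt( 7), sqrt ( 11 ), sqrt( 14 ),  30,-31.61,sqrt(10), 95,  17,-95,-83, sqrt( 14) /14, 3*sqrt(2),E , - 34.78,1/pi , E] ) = [ - 95,-83, - 34.78, - 31.61, -23,sqrt(14) /14, 1/pi, sqrt( 7 ),  E,E, sqrt( 10),sqrt( 11 ),sqrt( 14 ), 3*sqrt( 2),  17,30, 95 ]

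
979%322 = 13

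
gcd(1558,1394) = 82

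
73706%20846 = 11168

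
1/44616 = 1/44616 = 0.00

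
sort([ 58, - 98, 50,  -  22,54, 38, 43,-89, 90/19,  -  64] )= [ - 98, - 89, - 64,-22,90/19, 38, 43, 50, 54, 58]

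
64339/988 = 65 + 119/988  =  65.12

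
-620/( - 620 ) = 1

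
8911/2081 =4+587/2081 =4.28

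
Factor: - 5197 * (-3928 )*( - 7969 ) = - 2^3*13^1 * 491^1 * 613^1*5197^1=- 162677699704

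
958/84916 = 479/42458 = 0.01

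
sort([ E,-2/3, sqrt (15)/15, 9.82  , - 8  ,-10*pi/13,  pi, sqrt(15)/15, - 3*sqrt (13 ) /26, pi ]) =[-8, - 10*pi/13,-2/3, - 3*sqrt( 13) /26, sqrt(15)/15, sqrt( 15)/15, E, pi, pi, 9.82] 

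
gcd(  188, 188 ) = 188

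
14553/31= 469 + 14/31 = 469.45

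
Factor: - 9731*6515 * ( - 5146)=326243354890 = 2^1*5^1*31^1*37^1 * 83^1*263^1*1303^1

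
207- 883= - 676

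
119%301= 119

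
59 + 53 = 112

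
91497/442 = 207  +  3/442 = 207.01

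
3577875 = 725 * 4935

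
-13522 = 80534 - 94056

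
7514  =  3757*2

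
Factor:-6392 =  - 2^3*17^1 * 47^1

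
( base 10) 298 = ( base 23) CM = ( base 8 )452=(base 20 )EI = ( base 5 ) 2143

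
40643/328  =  123 + 299/328 = 123.91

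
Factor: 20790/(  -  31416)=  - 45/68 = - 2^( -2)*3^2 *5^1*17^( - 1)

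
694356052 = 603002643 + 91353409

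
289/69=4 + 13/69 = 4.19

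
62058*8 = 496464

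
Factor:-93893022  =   - 2^1*3^2 * 19^1*293^1*937^1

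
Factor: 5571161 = 19^1 *29^1*10111^1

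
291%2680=291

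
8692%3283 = 2126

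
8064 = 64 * 126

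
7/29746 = 7/29746=0.00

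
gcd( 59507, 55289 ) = 1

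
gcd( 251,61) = 1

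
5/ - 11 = -5/11 = - 0.45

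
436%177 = 82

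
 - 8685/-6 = 1447 + 1/2 = 1447.50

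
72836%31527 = 9782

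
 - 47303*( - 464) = 21948592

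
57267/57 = 1004 + 13/19 = 1004.68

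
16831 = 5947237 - 5930406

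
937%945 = 937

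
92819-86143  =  6676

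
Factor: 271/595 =5^( - 1)*7^(-1 )*17^(-1 )*271^1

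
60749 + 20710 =81459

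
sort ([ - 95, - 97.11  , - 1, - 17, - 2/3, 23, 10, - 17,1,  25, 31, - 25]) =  [  -  97.11, - 95, - 25,-17, - 17, - 1, - 2/3,  1,10,23,25,31] 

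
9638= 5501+4137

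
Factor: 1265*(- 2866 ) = -2^1*5^1*11^1*23^1*1433^1=-3625490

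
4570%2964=1606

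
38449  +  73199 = 111648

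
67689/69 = 981 = 981.00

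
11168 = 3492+7676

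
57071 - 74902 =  - 17831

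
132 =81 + 51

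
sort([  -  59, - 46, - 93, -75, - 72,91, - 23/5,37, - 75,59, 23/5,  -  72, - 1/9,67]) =[ - 93, - 75, - 75, - 72, - 72, - 59, - 46,-23/5, - 1/9,23/5, 37,59,67,91] 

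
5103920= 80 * 63799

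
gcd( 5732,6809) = 1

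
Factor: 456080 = 2^4*5^1*5701^1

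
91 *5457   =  496587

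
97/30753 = 97/30753 = 0.00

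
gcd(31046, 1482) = 38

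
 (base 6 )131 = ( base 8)67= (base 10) 55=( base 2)110111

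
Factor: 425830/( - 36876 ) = - 485/42=- 2^(  -  1 )*3^( - 1 ) * 5^1*7^(  -  1)*97^1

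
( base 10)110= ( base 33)3b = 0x6E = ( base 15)75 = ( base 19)5F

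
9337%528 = 361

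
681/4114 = 681/4114= 0.17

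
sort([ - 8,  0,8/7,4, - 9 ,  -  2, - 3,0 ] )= [ - 9,  -  8, - 3, - 2, 0,0, 8/7, 4]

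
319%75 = 19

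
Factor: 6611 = 11^1*601^1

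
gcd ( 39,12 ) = 3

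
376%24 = 16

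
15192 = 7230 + 7962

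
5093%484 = 253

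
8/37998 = 4/18999 = 0.00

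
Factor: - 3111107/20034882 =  - 2^( - 1)*3^( - 2)*7^ (-1)*29^(-1)*5483^(-1 )*3111107^1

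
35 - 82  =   - 47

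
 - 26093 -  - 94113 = 68020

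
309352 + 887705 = 1197057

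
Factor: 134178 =2^1*3^1*11^1*19^1*107^1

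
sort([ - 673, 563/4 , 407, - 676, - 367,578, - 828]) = [ - 828, - 676,- 673,-367,563/4,407, 578]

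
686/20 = 343/10 = 34.30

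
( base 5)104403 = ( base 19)a64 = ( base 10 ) 3728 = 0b111010010000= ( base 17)CF5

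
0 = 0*20420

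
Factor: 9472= 2^8*37^1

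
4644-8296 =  -3652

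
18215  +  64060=82275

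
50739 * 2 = 101478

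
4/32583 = 4/32583 = 0.00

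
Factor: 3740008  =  2^3*109^1*4289^1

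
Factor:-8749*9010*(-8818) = 2^2 * 5^1*13^1 * 17^1*53^1*673^1 * 4409^1 = 695109624820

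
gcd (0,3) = 3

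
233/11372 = 233/11372 = 0.02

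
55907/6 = 9317+ 5/6 = 9317.83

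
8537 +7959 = 16496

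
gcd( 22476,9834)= 6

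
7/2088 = 7/2088 = 0.00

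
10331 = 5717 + 4614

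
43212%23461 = 19751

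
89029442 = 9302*9571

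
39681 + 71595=111276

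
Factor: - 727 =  - 727^1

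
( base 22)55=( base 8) 163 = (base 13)8B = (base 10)115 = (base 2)1110011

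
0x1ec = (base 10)492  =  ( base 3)200020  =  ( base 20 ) 14C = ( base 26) io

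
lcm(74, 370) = 370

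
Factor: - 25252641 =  - 3^4*71^1  *  4391^1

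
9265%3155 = 2955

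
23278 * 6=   139668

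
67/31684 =67/31684 = 0.00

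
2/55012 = 1/27506= 0.00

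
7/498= 7/498= 0.01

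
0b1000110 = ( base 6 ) 154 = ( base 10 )70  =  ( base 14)50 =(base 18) 3g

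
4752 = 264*18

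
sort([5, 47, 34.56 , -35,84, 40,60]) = [-35, 5, 34.56 , 40, 47,  60,84]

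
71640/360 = 199=   199.00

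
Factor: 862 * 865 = 2^1 * 5^1*173^1*431^1 = 745630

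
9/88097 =9/88097  =  0.00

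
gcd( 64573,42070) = 1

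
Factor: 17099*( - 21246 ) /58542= - 60547559/9757 = - 11^(  -  1)* 887^( - 1) *3541^1*17099^1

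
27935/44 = 634+39/44 = 634.89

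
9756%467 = 416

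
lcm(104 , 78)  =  312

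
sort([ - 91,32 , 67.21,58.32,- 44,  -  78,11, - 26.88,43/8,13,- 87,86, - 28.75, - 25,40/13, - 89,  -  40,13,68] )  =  [  -  91  , - 89, - 87, - 78 ,- 44, - 40 , - 28.75, - 26.88,  -  25,40/13 , 43/8,11,13,  13,  32, 58.32,67.21,68, 86 ]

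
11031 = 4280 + 6751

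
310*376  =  116560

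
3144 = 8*393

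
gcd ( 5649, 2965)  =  1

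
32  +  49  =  81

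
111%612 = 111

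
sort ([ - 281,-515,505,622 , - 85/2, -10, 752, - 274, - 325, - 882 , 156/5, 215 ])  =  [ - 882, - 515, - 325, - 281,-274, - 85/2, - 10,156/5, 215, 505, 622, 752 ]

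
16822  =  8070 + 8752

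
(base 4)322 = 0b111010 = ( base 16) 3A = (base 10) 58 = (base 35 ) 1n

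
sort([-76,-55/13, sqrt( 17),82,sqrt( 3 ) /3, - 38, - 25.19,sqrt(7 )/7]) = [ - 76 , - 38, - 25.19, - 55/13,sqrt(7)/7, sqrt(3) /3,sqrt(17), 82 ] 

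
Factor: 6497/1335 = 3^( - 1 ) *5^(-1)*73^1 = 73/15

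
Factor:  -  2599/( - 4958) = 2^( - 1 )*23^1*37^ ( - 1 )*67^( - 1 )*113^1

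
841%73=38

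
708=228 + 480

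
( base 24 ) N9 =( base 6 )2333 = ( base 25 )mb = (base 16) 231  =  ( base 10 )561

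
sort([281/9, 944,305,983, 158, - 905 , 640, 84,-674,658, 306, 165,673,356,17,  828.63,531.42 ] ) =[- 905, - 674,17,281/9,  84 , 158 , 165,305, 306,  356, 531.42,640,658,673,828.63,944,983]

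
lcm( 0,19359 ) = 0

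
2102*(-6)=-12612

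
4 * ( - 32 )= - 128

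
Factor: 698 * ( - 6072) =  - 2^4*3^1*11^1*23^1*349^1= - 4238256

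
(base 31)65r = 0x173C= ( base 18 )1068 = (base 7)23225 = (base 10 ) 5948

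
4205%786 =275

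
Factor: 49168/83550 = 24584/41775 = 2^3*3^( - 1)*5^(-2 )*7^1 *439^1*557^( - 1)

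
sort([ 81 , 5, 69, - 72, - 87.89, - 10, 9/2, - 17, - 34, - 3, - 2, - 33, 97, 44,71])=[ - 87.89, - 72  ,  -  34,-33, - 17, - 10 , -3, - 2,9/2,5 , 44,69, 71,81,97]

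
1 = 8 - 7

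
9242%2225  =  342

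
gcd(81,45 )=9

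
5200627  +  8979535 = 14180162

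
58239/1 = 58239=58239.00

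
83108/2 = 41554 = 41554.00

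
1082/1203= 1082/1203  =  0.90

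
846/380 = 2+ 43/190 =2.23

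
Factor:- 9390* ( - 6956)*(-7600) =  - 496407984000= - 2^7*3^1*5^3*19^1*37^1*47^1*313^1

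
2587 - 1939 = 648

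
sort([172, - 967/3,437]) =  [ - 967/3,172, 437]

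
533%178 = 177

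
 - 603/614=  - 1+ 11/614  =  - 0.98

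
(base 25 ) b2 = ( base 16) 115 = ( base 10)277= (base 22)cd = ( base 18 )f7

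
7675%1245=205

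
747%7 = 5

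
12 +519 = 531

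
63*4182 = 263466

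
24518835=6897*3555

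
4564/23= 4564/23=   198.43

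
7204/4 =1801 = 1801.00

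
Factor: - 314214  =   - 2^1* 3^1 * 52369^1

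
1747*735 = 1284045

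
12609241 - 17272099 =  - 4662858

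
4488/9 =498 + 2/3 = 498.67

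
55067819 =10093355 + 44974464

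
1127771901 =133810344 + 993961557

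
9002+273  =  9275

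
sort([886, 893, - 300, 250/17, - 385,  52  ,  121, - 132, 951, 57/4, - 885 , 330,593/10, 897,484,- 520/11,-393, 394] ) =[ - 885, - 393, - 385,-300, - 132, - 520/11, 57/4 , 250/17, 52, 593/10, 121, 330, 394,484,  886, 893,  897,  951 ]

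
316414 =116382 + 200032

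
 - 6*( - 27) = 162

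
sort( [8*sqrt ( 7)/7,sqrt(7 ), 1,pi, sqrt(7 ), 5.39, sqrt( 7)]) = [ 1,sqrt( 7 ), sqrt( 7 ) , sqrt( 7 ),8 * sqrt(7 )/7,pi, 5.39]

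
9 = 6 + 3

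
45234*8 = 361872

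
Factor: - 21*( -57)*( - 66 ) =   -  79002 = - 2^1*3^3*7^1 * 11^1*19^1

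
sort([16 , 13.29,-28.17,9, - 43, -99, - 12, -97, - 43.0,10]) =[ - 99,-97, - 43, - 43.0, - 28.17, - 12,  9,10,13.29,16]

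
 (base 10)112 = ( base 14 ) 80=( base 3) 11011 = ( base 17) 6a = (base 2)1110000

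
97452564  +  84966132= 182418696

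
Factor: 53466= 2^1*3^1*7^1*19^1 * 67^1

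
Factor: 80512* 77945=6275507840 = 2^7*5^1*7^1*17^2*37^1*131^1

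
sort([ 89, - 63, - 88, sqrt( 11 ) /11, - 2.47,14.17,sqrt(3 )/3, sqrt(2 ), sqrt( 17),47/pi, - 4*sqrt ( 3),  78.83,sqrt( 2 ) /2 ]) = [  -  88, - 63, -4*sqrt(3), - 2.47,sqrt( 11 ) /11, sqrt( 3 ) /3, sqrt( 2)/2,  sqrt( 2),  sqrt( 17), 14.17,  47/pi, 78.83,89 ] 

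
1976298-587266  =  1389032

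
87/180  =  29/60=0.48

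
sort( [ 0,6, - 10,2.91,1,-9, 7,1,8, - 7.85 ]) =[- 10, - 9, - 7.85,0,1,  1,2.91, 6,7, 8]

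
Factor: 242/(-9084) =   -  2^ ( - 1 )*3^( - 1 )*11^2*757^(  -  1) = - 121/4542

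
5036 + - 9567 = - 4531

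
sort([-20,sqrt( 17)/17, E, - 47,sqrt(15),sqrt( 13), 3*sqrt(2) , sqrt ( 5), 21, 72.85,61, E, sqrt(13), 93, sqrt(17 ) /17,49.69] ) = [ - 47,  -  20, sqrt( 17 )/17,  sqrt( 17)/17,sqrt(5), E, E,  sqrt(13), sqrt( 13),  sqrt( 15), 3 * sqrt( 2 ), 21, 49.69,61, 72.85, 93]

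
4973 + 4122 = 9095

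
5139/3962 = 1 + 1177/3962 = 1.30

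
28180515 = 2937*9595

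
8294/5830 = 1  +  112/265 =1.42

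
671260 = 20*33563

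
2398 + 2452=4850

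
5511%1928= 1655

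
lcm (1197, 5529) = 116109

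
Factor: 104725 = 5^2* 59^1* 71^1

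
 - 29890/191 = -157 +97/191 = - 156.49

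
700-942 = -242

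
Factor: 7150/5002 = 5^2* 11^1 * 13^1 * 41^(  -  1 )*61^( - 1)= 3575/2501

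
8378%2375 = 1253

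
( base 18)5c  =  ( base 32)36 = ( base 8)146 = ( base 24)46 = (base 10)102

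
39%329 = 39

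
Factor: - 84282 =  - 2^1*3^1*11^1*1277^1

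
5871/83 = 70 + 61/83 = 70.73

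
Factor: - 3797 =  - 3797^1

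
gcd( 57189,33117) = 3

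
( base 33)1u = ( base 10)63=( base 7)120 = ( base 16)3f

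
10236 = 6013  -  -4223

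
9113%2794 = 731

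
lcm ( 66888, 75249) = 601992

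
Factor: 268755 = 3^1*5^1*19^1 * 23^1*41^1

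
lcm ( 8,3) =24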